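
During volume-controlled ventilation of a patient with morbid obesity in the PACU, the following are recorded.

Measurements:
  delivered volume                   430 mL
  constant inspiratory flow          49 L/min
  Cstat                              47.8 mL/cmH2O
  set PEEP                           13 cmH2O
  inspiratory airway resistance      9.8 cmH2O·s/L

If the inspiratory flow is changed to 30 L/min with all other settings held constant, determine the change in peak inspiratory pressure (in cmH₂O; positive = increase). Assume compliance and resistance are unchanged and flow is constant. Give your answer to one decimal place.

Flow: 49 L/min ÷ 60 = 0.8167 L/s.
New flow: 30 L/min ÷ 60 = 0.5 L/s.
PIP = Vt/C + R·V̇ + PEEP (constant-flow equation of motion).
Only the resistive term changes: ΔPIP = R × ΔV̇ = 9.8 × (0.5 − 0.8167) = 9.8 × -0.3167 = -3.104 cmH2O.

-3.1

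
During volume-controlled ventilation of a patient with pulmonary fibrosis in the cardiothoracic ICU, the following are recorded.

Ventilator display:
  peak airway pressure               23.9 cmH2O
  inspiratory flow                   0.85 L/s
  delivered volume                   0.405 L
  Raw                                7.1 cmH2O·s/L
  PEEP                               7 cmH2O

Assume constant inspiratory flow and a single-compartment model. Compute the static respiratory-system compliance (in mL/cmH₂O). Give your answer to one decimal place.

37.3

Equation of motion (constant flow): PIP = Vt/C + R·V̇ + PEEP.
Vt/C = PIP − R·V̇ − PEEP = 23.9 − 7.1×0.85 − 7 = 23.9 − 6.035 − 7 = 10.865 cmH2O.
C = Vt / 10.865 = 405 / 10.865 = 37.276 mL/cmH2O.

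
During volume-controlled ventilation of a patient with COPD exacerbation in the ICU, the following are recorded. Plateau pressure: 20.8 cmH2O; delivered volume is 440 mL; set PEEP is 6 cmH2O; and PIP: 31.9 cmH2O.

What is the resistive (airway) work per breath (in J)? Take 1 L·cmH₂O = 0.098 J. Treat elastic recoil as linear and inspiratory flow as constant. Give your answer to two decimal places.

With constant inspiratory flow the resistive pressure is constant at PIP − Pplat = 31.9 − 20.8 = 11.1 cmH2O, so resistive work = 11.1 × 0.440 = 4.884 L·cmH2O.
× 0.098 J/(L·cmH2O) → 0.4786 J.

0.48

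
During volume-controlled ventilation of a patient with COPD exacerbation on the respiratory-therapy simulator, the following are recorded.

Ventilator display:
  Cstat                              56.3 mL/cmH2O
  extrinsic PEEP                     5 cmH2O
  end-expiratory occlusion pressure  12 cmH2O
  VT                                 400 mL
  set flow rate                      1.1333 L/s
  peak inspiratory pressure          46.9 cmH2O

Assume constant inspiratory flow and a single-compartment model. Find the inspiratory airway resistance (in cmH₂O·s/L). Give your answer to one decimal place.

24.5

Total PEEP = 12 cmH2O (set 5 + intrinsic 7); this is the baseline alveolar pressure.
Equation of motion (constant flow): PIP = Vt/C + R·V̇ + PEEP.
R·V̇ = PIP − Vt/C − PEEP = 46.9 − 400/56.3 − 12 = 46.9 − 7.105 − 12 = 27.795 cmH2O.
R = 27.795 / 1.1333 = 24.526 cmH2O·s/L.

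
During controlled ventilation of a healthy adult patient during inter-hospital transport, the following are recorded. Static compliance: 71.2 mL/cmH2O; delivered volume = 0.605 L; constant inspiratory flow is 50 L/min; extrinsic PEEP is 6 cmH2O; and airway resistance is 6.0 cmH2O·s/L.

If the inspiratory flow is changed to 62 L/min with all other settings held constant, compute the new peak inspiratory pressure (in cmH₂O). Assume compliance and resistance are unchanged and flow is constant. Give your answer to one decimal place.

20.7

Flow: 50 L/min ÷ 60 = 0.8333 L/s.
New flow: 62 L/min ÷ 60 = 1.0333 L/s.
PIP = Vt/C + R·V̇ + PEEP (constant-flow equation of motion).
Only the resistive term changes: ΔPIP = R × ΔV̇ = 6.0 × (1.0333 − 0.8333) = 6.0 × 0.2 = 1.2 cmH2O.
Original PIP = 605/71.2 + 6.0×0.8333 + 6 = 19.497 cmH2O; new PIP = 19.497 + (1.2) = 20.697 cmH2O.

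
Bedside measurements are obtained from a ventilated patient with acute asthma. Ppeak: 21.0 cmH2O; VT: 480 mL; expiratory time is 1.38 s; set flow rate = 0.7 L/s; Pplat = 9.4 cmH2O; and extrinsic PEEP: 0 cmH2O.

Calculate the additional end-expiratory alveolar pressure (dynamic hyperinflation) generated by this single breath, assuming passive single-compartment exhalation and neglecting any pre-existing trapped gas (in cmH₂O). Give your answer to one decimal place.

1.8

R = (PIP − Pplat)/V̇ = (21.0 − 9.4) / 0.7 = 11.6/0.7 = 16.571 cmH2O·s/L.
C = Vt/(Pplat − PEEP) = 480.0 / (9.4 − 0) = 480.0/9.4 = 51.064 mL/cmH2O.
τ = R × C = 16.571 × 0.05106 L/cmH2O = 0.8461 s.
Fraction remaining = e^(−Te/τ) = e^(−1.38/0.8461) = 0.1957; trapped volume = 480.0 × 0.1957 = 93.936 mL.
Additional alveolar pressure from trapping ≈ V_trapped / C = 93.936 / 51.064 = 1.84 cmH2O.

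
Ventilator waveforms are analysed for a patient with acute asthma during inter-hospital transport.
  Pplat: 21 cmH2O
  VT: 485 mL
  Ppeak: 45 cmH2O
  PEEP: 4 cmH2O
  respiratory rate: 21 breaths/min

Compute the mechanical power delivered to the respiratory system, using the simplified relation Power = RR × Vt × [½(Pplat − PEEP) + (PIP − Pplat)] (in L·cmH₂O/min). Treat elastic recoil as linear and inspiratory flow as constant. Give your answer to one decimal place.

331.0

Per-breath work = Vt × [½(Pplat−PEEP) + (PIP−Pplat)] = 0.485 × [0.5×17.0 + 24.0] = 0.485 × 32.5 = 15.763 L·cmH2O.
Power = 21 × 15.763 = 331.02 L·cmH2O/min.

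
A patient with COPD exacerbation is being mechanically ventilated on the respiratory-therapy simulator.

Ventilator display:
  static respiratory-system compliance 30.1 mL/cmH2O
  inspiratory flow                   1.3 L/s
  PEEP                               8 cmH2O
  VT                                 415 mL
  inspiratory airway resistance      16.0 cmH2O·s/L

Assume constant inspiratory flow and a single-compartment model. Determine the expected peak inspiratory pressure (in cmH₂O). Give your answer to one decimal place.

Equation of motion (constant flow): PIP = Vt/C + R·V̇ + PEEP.
PIP = 415/30.1 + 16.0×1.3 + 8 = 13.787 + 20.8 + 8 = 42.587 cmH2O.

42.6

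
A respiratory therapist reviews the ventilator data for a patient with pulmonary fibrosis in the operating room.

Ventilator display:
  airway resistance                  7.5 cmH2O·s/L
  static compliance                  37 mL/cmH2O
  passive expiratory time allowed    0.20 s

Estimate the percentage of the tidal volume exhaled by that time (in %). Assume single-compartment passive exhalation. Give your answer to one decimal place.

51.4

τ = R × C = 7.5 × 37 mL/cmH2O = 7.5 × 0.037 L/cmH2O = 0.2775 s.
Passive exhalation: V(t)/V₀ = e^(−t/τ) = e^(−0.20/0.2775) = 0.4864.
Fraction exhaled = 1 − 0.4864 = 0.5136 → 51.36%.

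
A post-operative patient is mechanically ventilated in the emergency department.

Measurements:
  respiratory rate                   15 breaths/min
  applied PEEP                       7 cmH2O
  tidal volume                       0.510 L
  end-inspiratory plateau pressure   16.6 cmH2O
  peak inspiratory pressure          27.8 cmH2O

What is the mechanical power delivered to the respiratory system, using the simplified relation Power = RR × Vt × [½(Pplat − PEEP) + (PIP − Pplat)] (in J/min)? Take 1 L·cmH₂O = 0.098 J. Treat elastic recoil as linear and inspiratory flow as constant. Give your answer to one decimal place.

12.0

Per-breath work = Vt × [½(Pplat−PEEP) + (PIP−Pplat)] = 0.510 × [0.5×9.6 + 11.2] = 0.510 × 16.0 = 8.16 L·cmH2O.
Power = 15 × 8.16 = 122.4 L·cmH2O/min.
× 0.098 J/(L·cmH2O) → 11.995 J/min.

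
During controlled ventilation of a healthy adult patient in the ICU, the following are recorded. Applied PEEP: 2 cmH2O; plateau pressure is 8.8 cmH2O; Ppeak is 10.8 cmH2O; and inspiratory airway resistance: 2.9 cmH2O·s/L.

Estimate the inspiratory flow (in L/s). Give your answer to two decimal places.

0.69

flow = (PIP − Pplat) / Raw = 2.0 / 2.9 = 0.6897 L/s.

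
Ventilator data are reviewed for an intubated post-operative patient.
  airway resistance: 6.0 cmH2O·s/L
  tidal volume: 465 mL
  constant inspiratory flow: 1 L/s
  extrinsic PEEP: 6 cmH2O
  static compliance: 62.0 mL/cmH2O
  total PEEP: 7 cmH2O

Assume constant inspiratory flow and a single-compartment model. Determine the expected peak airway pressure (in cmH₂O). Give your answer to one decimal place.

20.5

Total PEEP = 7 cmH2O (set 6 + intrinsic 1); this is the baseline alveolar pressure.
Equation of motion (constant flow): PIP = Vt/C + R·V̇ + PEEP.
PIP = 465/62.0 + 6.0×1 + 7 = 7.5 + 6.0 + 7 = 20.5 cmH2O.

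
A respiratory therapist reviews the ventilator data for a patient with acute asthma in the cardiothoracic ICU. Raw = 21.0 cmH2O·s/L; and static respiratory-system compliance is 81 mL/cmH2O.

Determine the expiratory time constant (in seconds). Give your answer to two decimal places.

1.70

τ = R × C = 21.0 × 81 mL/cmH2O = 21.0 × 0.081 L/cmH2O = 1.701 s.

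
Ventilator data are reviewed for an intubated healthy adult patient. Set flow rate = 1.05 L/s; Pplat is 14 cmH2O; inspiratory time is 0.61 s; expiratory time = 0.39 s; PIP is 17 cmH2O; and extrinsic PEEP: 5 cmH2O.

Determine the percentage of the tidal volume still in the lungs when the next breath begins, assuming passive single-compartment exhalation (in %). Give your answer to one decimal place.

Vt = flow × Ti = 1.05 L/s × 0.61 s × 1000 mL/L = 640.5 mL.
R = (PIP − Pplat)/V̇ = (17 − 14) / 1.05 = 3.0/1.05 = 2.857 cmH2O·s/L.
C = Vt/(Pplat − PEEP) = 640.5 / (14 − 5) = 640.5/9.0 = 71.167 mL/cmH2O.
τ = R × C = 2.857 × 0.07117 L/cmH2O = 0.2033 s.
Fraction remaining at end-expiration = e^(−Te/τ) = e^(−0.39/0.2033) = 0.1468 → 14.68%.

14.7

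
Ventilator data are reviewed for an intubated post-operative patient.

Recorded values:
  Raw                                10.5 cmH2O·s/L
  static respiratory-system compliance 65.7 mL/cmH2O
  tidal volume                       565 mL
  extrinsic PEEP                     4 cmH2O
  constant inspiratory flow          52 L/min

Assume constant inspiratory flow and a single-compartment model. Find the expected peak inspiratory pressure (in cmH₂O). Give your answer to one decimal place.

21.7

Flow: 52 L/min ÷ 60 = 0.8667 L/s.
Equation of motion (constant flow): PIP = Vt/C + R·V̇ + PEEP.
PIP = 565/65.7 + 10.5×0.8667 + 4 = 8.6 + 9.1 + 4 = 21.7 cmH2O.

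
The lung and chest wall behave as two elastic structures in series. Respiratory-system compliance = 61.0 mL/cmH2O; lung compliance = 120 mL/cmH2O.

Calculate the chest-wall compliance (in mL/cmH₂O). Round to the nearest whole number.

124

1/Ccw = 1/Crs − 1/CL.
1/Ccw = 1/61.0 − 1/120 = 0.00806.
Ccw = 124.07 mL/cmH2O.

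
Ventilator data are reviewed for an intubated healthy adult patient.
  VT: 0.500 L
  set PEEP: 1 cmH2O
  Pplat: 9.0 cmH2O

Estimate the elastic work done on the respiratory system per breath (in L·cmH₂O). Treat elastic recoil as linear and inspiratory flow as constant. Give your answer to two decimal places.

2.00

Elastic work ≈ ½ × (Pplat − PEEP) × Vt = 0.5 × (9.0 − 1) × 0.500 L = 0.5 × 8.0 × 0.500 = 2.0 L·cmH2O.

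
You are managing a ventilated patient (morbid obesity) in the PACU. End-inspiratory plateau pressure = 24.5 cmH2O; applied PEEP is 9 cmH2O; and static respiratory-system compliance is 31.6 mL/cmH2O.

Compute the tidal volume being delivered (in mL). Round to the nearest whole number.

490

Vt = Cstat × (Pplat − PEEP) = 31.6 × (24.5 − 9) = 31.6 × 15.5 = 489.8 mL.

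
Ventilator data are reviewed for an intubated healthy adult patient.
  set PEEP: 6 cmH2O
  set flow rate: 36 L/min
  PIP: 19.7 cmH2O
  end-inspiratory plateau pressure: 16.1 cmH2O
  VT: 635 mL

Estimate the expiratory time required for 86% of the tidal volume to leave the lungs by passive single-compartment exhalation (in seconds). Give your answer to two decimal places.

0.74

Flow: 36 L/min ÷ 60 = 0.6 L/s.
R = (PIP − Pplat)/V̇ = (19.7 − 16.1) / 0.6 = 3.6/0.6 = 6.0 cmH2O·s/L.
C = Vt/(Pplat − PEEP) = 635.0 / (16.1 − 6) = 635.0/10.1 = 62.871 mL/cmH2O.
τ = R × C = 6.0 × 0.06287 L/cmH2O = 0.3772 s.
t = −τ·ln(1 − 0.86) = −0.3772·ln(0.14) = 0.7416 s.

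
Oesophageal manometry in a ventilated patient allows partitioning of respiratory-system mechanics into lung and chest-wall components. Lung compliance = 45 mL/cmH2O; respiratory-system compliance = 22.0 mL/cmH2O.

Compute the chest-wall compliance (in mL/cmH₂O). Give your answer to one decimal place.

43.0

1/Ccw = 1/Crs − 1/CL.
1/Ccw = 1/22.0 − 1/45 = 0.02323.
Ccw = 43.048 mL/cmH2O.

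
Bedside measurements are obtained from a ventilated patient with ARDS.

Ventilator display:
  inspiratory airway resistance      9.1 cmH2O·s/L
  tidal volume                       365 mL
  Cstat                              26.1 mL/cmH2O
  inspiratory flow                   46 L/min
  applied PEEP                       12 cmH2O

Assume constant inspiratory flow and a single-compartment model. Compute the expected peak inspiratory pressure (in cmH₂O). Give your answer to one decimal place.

Flow: 46 L/min ÷ 60 = 0.7667 L/s.
Equation of motion (constant flow): PIP = Vt/C + R·V̇ + PEEP.
PIP = 365/26.1 + 9.1×0.7667 + 12 = 13.985 + 6.977 + 12 = 32.962 cmH2O.

33.0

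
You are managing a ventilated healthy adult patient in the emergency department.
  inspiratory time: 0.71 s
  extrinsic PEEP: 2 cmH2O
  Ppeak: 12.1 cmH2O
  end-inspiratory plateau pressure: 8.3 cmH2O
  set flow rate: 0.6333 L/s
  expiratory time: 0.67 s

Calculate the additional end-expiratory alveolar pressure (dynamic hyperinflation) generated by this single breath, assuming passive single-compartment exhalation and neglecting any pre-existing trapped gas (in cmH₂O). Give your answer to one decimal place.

1.3

Vt = flow × Ti = 0.6333 L/s × 0.71 s × 1000 mL/L = 449.64 mL.
R = (PIP − Pplat)/V̇ = (12.1 − 8.3) / 0.6333 = 3.8/0.6333 = 6.0 cmH2O·s/L.
C = Vt/(Pplat − PEEP) = 449.64 / (8.3 − 2) = 449.64/6.3 = 71.371 mL/cmH2O.
τ = R × C = 6.0 × 0.07137 L/cmH2O = 0.4282 s.
Fraction remaining = e^(−Te/τ) = e^(−0.67/0.4282) = 0.2092; trapped volume = 449.64 × 0.2092 = 94.065 mL.
Additional alveolar pressure from trapping ≈ V_trapped / C = 94.065 / 71.371 = 1.318 cmH2O.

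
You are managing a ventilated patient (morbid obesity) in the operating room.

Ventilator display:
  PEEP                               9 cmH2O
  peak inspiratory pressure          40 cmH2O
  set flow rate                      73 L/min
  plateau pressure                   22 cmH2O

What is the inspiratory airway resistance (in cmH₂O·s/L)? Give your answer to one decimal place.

Flow: 73 L/min ÷ 60 = 1.2167 L/s.
Raw = (PIP − Pplat) / flow = (40 − 22) / 1.2167 = 18.0 / 1.2167 = 14.794 cmH2O·s/L.

14.8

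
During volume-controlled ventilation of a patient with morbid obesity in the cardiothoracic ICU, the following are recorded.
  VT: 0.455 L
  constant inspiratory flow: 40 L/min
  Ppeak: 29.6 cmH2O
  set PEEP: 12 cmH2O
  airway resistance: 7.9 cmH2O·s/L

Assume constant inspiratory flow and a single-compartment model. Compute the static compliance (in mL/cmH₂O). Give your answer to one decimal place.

Flow: 40 L/min ÷ 60 = 0.6667 L/s.
Equation of motion (constant flow): PIP = Vt/C + R·V̇ + PEEP.
Vt/C = PIP − R·V̇ − PEEP = 29.6 − 7.9×0.6667 − 12 = 29.6 − 5.267 − 12 = 12.333 cmH2O.
C = Vt / 12.333 = 455 / 12.333 = 36.893 mL/cmH2O.

36.9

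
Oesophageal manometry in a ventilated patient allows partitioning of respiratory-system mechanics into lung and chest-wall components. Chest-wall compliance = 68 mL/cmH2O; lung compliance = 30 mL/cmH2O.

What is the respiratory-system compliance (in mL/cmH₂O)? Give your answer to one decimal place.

20.8

Lung and chest wall are elastances in series: 1/Crs = 1/CL + 1/Ccw.
1/Crs = 1/30 + 1/68 = 0.04804.
Crs = 20.816 mL/cmH2O.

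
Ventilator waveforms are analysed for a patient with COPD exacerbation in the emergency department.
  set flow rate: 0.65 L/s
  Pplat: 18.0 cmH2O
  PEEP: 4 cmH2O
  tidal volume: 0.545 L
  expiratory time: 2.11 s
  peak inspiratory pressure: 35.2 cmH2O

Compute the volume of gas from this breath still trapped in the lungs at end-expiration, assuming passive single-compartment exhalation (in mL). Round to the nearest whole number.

70

R = (PIP − Pplat)/V̇ = (35.2 − 18.0) / 0.65 = 17.2/0.65 = 26.462 cmH2O·s/L.
C = Vt/(Pplat − PEEP) = 545.0 / (18.0 − 4) = 545.0/14.0 = 38.929 mL/cmH2O.
τ = R × C = 26.462 × 0.03893 L/cmH2O = 1.03 s.
Fraction remaining = e^(−Te/τ) = e^(−2.11/1.03) = 0.1289.
Trapped volume = 545.0 × 0.1289 = 70.251 mL.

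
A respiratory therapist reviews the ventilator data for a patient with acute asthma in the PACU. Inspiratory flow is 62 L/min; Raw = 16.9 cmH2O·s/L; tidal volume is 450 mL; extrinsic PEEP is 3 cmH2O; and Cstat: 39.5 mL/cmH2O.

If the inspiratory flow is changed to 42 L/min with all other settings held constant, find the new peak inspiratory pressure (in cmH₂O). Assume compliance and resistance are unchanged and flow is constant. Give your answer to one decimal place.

Flow: 62 L/min ÷ 60 = 1.0333 L/s.
New flow: 42 L/min ÷ 60 = 0.7 L/s.
PIP = Vt/C + R·V̇ + PEEP (constant-flow equation of motion).
Only the resistive term changes: ΔPIP = R × ΔV̇ = 16.9 × (0.7 − 1.0333) = 16.9 × -0.3333 = -5.633 cmH2O.
Original PIP = 450/39.5 + 16.9×1.0333 + 3 = 31.855 cmH2O; new PIP = 31.855 + (-5.633) = 26.222 cmH2O.

26.2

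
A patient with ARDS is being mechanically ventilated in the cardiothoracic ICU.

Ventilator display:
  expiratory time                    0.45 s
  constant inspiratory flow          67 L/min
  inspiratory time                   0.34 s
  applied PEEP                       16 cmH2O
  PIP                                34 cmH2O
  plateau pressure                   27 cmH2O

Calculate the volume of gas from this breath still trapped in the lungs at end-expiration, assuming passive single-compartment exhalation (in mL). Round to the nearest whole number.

Flow: 67 L/min ÷ 60 = 1.1167 L/s.
Vt = flow × Ti = 1.1167 L/s × 0.34 s × 1000 mL/L = 379.68 mL.
R = (PIP − Pplat)/V̇ = (34 − 27) / 1.1167 = 7.0/1.1167 = 6.268 cmH2O·s/L.
C = Vt/(Pplat − PEEP) = 379.68 / (27 − 16) = 379.68/11.0 = 34.516 mL/cmH2O.
τ = R × C = 6.268 × 0.03452 L/cmH2O = 0.2164 s.
Fraction remaining = e^(−Te/τ) = e^(−0.45/0.2164) = 0.125.
Trapped volume = 379.68 × 0.125 = 47.46 mL.

47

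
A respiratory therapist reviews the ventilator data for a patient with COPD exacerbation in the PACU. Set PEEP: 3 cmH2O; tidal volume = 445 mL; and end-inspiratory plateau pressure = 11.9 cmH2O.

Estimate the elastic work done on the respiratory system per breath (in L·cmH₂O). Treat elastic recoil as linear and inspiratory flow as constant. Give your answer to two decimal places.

Elastic work ≈ ½ × (Pplat − PEEP) × Vt = 0.5 × (11.9 − 3) × 0.445 L = 0.5 × 8.9 × 0.445 = 1.98 L·cmH2O.

1.98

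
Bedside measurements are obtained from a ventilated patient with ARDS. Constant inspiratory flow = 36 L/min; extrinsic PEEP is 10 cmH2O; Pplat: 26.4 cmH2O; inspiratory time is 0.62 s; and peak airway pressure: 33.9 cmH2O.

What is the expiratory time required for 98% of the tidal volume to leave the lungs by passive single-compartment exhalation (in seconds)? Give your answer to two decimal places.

1.11

Flow: 36 L/min ÷ 60 = 0.6 L/s.
Vt = flow × Ti = 0.6 L/s × 0.62 s × 1000 mL/L = 372.0 mL.
R = (PIP − Pplat)/V̇ = (33.9 − 26.4) / 0.6 = 7.5/0.6 = 12.5 cmH2O·s/L.
C = Vt/(Pplat − PEEP) = 372.0 / (26.4 − 10) = 372.0/16.4 = 22.683 mL/cmH2O.
τ = R × C = 12.5 × 0.02268 L/cmH2O = 0.2835 s.
t = −τ·ln(1 − 0.98) = −0.2835·ln(0.02) = 1.109 s.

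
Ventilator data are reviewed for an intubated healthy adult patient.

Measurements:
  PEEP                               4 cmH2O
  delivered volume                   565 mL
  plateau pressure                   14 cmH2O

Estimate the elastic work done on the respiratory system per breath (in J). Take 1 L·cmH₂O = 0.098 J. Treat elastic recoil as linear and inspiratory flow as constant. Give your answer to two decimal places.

Elastic work ≈ ½ × (Pplat − PEEP) × Vt = 0.5 × (14 − 4) × 0.565 L = 0.5 × 10.0 × 0.565 = 2.825 L·cmH2O.
× 0.098 J/(L·cmH2O) → 0.2769 J.

0.28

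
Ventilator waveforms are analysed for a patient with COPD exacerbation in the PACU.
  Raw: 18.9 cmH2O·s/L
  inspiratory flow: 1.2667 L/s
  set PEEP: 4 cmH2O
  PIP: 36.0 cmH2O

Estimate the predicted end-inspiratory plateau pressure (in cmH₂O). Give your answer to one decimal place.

Pplat = PIP − Raw × flow = 36.0 − 18.9 × 1.2667 = 36.0 − 23.941 = 12.059 cmH2O.

12.1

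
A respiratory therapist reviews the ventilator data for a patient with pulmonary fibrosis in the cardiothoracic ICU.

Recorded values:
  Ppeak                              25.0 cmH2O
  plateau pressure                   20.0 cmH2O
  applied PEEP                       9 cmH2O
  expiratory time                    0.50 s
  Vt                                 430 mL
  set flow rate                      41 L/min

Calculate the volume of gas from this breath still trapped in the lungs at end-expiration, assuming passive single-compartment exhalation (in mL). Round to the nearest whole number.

75

Flow: 41 L/min ÷ 60 = 0.6833 L/s.
R = (PIP − Pplat)/V̇ = (25.0 − 20.0) / 0.6833 = 5.0/0.6833 = 7.317 cmH2O·s/L.
C = Vt/(Pplat − PEEP) = 430.0 / (20.0 − 9) = 430.0/11.0 = 39.091 mL/cmH2O.
τ = R × C = 7.317 × 0.03909 L/cmH2O = 0.286 s.
Fraction remaining = e^(−Te/τ) = e^(−0.50/0.286) = 0.1741.
Trapped volume = 430.0 × 0.1741 = 74.863 mL.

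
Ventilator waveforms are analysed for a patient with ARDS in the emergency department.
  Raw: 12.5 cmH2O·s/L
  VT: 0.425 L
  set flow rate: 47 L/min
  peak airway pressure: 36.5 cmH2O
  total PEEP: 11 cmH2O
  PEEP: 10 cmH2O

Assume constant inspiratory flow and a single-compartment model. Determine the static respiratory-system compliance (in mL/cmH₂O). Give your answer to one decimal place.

Flow: 47 L/min ÷ 60 = 0.7833 L/s.
Total PEEP = 11 cmH2O (set 10 + intrinsic 1); this is the baseline alveolar pressure.
Equation of motion (constant flow): PIP = Vt/C + R·V̇ + PEEP.
Vt/C = PIP − R·V̇ − PEEP = 36.5 − 12.5×0.7833 − 11 = 36.5 − 9.791 − 11 = 15.709 cmH2O.
C = Vt / 15.709 = 425 / 15.709 = 27.055 mL/cmH2O.

27.1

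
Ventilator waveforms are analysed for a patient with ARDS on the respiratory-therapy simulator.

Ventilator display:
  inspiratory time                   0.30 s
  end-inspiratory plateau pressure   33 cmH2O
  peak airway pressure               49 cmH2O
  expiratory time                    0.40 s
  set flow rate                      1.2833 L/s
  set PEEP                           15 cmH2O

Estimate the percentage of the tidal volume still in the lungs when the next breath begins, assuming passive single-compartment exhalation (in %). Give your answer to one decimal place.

Vt = flow × Ti = 1.2833 L/s × 0.30 s × 1000 mL/L = 384.99 mL.
R = (PIP − Pplat)/V̇ = (49 − 33) / 1.2833 = 16.0/1.2833 = 12.468 cmH2O·s/L.
C = Vt/(Pplat − PEEP) = 384.99 / (33 − 15) = 384.99/18.0 = 21.388 mL/cmH2O.
τ = R × C = 12.468 × 0.02139 L/cmH2O = 0.2667 s.
Fraction remaining at end-expiration = e^(−Te/τ) = e^(−0.40/0.2667) = 0.2232 → 22.32%.

22.3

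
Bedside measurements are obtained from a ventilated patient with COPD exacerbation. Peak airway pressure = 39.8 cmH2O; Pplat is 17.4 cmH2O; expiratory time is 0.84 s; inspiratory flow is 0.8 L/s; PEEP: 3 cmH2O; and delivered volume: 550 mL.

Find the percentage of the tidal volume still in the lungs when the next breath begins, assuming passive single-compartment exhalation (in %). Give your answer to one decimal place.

45.6

R = (PIP − Pplat)/V̇ = (39.8 − 17.4) / 0.8 = 22.4/0.8 = 28.0 cmH2O·s/L.
C = Vt/(Pplat − PEEP) = 550.0 / (17.4 − 3) = 550.0/14.4 = 38.194 mL/cmH2O.
τ = R × C = 28.0 × 0.03819 L/cmH2O = 1.069 s.
Fraction remaining at end-expiration = e^(−Te/τ) = e^(−0.84/1.069) = 0.4558 → 45.58%.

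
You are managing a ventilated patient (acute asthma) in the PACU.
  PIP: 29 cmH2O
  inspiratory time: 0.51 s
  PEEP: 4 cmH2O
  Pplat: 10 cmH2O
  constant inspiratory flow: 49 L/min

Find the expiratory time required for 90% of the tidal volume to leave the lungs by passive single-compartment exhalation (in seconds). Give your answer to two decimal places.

3.72

Flow: 49 L/min ÷ 60 = 0.8167 L/s.
Vt = flow × Ti = 0.8167 L/s × 0.51 s × 1000 mL/L = 416.52 mL.
R = (PIP − Pplat)/V̇ = (29 − 10) / 0.8167 = 19.0/0.8167 = 23.264 cmH2O·s/L.
C = Vt/(Pplat − PEEP) = 416.52 / (10 − 4) = 416.52/6.0 = 69.42 mL/cmH2O.
τ = R × C = 23.264 × 0.06942 L/cmH2O = 1.615 s.
t = −τ·ln(1 − 0.90) = −1.615·ln(0.1) = 3.719 s.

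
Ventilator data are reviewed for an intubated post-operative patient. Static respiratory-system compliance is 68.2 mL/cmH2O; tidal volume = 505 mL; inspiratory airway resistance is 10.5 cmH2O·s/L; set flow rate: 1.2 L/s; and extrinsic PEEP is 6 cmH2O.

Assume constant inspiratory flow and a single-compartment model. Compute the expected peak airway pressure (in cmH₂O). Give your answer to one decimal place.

26.0

Equation of motion (constant flow): PIP = Vt/C + R·V̇ + PEEP.
PIP = 505/68.2 + 10.5×1.2 + 6 = 7.405 + 12.6 + 6 = 26.005 cmH2O.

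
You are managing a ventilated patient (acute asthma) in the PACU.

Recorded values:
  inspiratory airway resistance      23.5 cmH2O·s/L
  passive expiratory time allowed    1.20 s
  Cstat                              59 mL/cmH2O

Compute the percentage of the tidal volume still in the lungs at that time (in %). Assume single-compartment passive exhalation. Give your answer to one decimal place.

τ = R × C = 23.5 × 59 mL/cmH2O = 23.5 × 0.059 L/cmH2O = 1.387 s.
Passive exhalation: V(t)/V₀ = e^(−t/τ) = e^(−1.20/1.387) = 0.421.
Fraction remaining = 0.421 → 42.1%.

42.1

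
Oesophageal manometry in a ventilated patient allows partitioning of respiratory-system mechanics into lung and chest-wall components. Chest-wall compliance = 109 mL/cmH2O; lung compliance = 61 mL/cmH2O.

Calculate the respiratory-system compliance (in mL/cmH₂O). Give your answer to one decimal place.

Lung and chest wall are elastances in series: 1/Crs = 1/CL + 1/Ccw.
1/Crs = 1/61 + 1/109 = 0.02557.
Crs = 39.108 mL/cmH2O.

39.1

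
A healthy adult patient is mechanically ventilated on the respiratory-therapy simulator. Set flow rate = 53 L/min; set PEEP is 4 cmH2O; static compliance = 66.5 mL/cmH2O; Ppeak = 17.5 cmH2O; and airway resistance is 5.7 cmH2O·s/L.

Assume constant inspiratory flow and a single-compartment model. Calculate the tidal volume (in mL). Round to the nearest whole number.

563

Flow: 53 L/min ÷ 60 = 0.8833 L/s.
Equation of motion (constant flow): PIP = Vt/C + R·V̇ + PEEP.
Vt/C = PIP − R·V̇ − PEEP = 17.5 − 5.035 − 4 = 8.465 cmH2O.
Vt = C × 8.465 = 66.5 × 8.465 = 562.92 mL.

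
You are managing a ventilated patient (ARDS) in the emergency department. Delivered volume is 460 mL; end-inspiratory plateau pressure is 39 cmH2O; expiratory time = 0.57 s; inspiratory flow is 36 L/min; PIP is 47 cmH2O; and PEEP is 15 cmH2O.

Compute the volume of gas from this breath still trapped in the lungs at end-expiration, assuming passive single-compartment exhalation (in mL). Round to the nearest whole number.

Flow: 36 L/min ÷ 60 = 0.6 L/s.
R = (PIP − Pplat)/V̇ = (47 − 39) / 0.6 = 8.0/0.6 = 13.333 cmH2O·s/L.
C = Vt/(Pplat − PEEP) = 460.0 / (39 − 15) = 460.0/24.0 = 19.167 mL/cmH2O.
τ = R × C = 13.333 × 0.01917 L/cmH2O = 0.2556 s.
Fraction remaining = e^(−Te/τ) = e^(−0.57/0.2556) = 0.1075.
Trapped volume = 460.0 × 0.1075 = 49.45 mL.

49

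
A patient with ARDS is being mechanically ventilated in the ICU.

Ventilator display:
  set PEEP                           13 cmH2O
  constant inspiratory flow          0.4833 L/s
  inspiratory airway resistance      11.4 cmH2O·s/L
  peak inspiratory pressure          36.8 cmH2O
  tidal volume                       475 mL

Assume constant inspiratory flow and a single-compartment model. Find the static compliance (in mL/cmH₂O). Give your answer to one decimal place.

26.0

Equation of motion (constant flow): PIP = Vt/C + R·V̇ + PEEP.
Vt/C = PIP − R·V̇ − PEEP = 36.8 − 11.4×0.4833 − 13 = 36.8 − 5.51 − 13 = 18.29 cmH2O.
C = Vt / 18.29 = 475 / 18.29 = 25.97 mL/cmH2O.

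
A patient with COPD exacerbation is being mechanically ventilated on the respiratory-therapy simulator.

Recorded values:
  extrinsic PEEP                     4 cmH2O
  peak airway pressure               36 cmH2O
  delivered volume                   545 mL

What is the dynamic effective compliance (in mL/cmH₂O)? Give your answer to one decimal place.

17.0

Dynamic compliance = Vt / (PIP − PEEP) = 545 / (36 − 4) = 545 / 32.0 = 17.031 mL/cmH2O.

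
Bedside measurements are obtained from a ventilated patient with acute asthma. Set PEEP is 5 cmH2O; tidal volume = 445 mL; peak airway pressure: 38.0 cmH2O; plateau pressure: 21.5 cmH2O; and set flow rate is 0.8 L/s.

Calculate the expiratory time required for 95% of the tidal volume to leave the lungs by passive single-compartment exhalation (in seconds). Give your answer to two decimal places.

R = (PIP − Pplat)/V̇ = (38.0 − 21.5) / 0.8 = 16.5/0.8 = 20.625 cmH2O·s/L.
C = Vt/(Pplat − PEEP) = 445.0 / (21.5 − 5) = 445.0/16.5 = 26.97 mL/cmH2O.
τ = R × C = 20.625 × 0.02697 L/cmH2O = 0.5563 s.
t = −τ·ln(1 − 0.95) = −0.5563·ln(0.05) = 1.667 s.

1.67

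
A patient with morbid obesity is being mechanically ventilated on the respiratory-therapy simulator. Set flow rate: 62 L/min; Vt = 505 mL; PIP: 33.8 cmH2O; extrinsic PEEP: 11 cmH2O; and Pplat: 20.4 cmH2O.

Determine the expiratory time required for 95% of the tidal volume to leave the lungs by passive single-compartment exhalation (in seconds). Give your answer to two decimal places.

2.09

Flow: 62 L/min ÷ 60 = 1.0333 L/s.
R = (PIP − Pplat)/V̇ = (33.8 − 20.4) / 1.0333 = 13.4/1.0333 = 12.968 cmH2O·s/L.
C = Vt/(Pplat − PEEP) = 505.0 / (20.4 − 11) = 505.0/9.4 = 53.723 mL/cmH2O.
τ = R × C = 12.968 × 0.05372 L/cmH2O = 0.6966 s.
t = −τ·ln(1 − 0.95) = −0.6966·ln(0.05) = 2.087 s.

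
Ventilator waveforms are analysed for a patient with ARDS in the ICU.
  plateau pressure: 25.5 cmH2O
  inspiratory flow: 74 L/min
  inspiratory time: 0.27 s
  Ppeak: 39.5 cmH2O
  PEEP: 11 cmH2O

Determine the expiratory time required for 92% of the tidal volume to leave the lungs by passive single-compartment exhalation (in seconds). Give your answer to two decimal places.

Flow: 74 L/min ÷ 60 = 1.2333 L/s.
Vt = flow × Ti = 1.2333 L/s × 0.27 s × 1000 mL/L = 332.99 mL.
R = (PIP − Pplat)/V̇ = (39.5 − 25.5) / 1.2333 = 14.0/1.2333 = 11.352 cmH2O·s/L.
C = Vt/(Pplat − PEEP) = 332.99 / (25.5 − 11) = 332.99/14.5 = 22.965 mL/cmH2O.
τ = R × C = 11.352 × 0.02297 L/cmH2O = 0.2608 s.
t = −τ·ln(1 − 0.92) = −0.2608·ln(0.08) = 0.6587 s.

0.66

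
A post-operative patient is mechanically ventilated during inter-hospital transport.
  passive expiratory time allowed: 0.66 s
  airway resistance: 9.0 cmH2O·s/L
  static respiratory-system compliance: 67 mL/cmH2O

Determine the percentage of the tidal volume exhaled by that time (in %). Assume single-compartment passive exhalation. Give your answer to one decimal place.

τ = R × C = 9.0 × 67 mL/cmH2O = 9.0 × 0.067 L/cmH2O = 0.603 s.
Passive exhalation: V(t)/V₀ = e^(−t/τ) = e^(−0.66/0.603) = 0.3347.
Fraction exhaled = 1 − 0.3347 = 0.6653 → 66.53%.

66.5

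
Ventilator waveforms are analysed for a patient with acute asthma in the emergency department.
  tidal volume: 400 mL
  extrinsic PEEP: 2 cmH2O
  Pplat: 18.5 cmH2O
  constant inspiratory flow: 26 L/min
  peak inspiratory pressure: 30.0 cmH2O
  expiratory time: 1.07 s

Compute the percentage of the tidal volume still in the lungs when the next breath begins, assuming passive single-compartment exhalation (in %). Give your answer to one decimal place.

19.0

Flow: 26 L/min ÷ 60 = 0.4333 L/s.
R = (PIP − Pplat)/V̇ = (30.0 − 18.5) / 0.4333 = 11.5/0.4333 = 26.541 cmH2O·s/L.
C = Vt/(Pplat − PEEP) = 400.0 / (18.5 − 2) = 400.0/16.5 = 24.242 mL/cmH2O.
τ = R × C = 26.541 × 0.02424 L/cmH2O = 0.6434 s.
Fraction remaining at end-expiration = e^(−Te/τ) = e^(−1.07/0.6434) = 0.1896 → 18.96%.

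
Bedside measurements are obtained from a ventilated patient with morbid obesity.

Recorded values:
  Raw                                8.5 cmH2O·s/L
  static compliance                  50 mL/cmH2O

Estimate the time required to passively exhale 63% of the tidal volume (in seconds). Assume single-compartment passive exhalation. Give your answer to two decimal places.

0.42

τ = R × C = 8.5 × 50 mL/cmH2O = 8.5 × 0.050 L/cmH2O = 0.425 s.
Exhaled fraction f = 1 − e^(−t/τ) → t = −τ·ln(1 − f) = −0.425·ln(0.37) = 0.4226 s.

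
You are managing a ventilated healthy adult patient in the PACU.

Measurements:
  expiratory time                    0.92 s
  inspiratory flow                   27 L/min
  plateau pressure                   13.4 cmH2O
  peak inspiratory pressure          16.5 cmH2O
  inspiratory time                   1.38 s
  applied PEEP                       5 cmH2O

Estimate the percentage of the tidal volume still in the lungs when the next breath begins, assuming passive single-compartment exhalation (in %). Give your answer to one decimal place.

16.4

Flow: 27 L/min ÷ 60 = 0.45 L/s.
Vt = flow × Ti = 0.45 L/s × 1.38 s × 1000 mL/L = 621.0 mL.
R = (PIP − Pplat)/V̇ = (16.5 − 13.4) / 0.45 = 3.1/0.45 = 6.889 cmH2O·s/L.
C = Vt/(Pplat − PEEP) = 621.0 / (13.4 − 5) = 621.0/8.4 = 73.929 mL/cmH2O.
τ = R × C = 6.889 × 0.07393 L/cmH2O = 0.5093 s.
Fraction remaining at end-expiration = e^(−Te/τ) = e^(−0.92/0.5093) = 0.1642 → 16.42%.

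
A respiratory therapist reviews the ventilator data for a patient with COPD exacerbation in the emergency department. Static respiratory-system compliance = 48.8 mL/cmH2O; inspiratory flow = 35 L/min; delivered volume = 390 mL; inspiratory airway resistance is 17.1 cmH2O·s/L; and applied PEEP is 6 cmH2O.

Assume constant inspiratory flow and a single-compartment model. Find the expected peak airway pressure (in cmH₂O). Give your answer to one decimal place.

Flow: 35 L/min ÷ 60 = 0.5833 L/s.
Equation of motion (constant flow): PIP = Vt/C + R·V̇ + PEEP.
PIP = 390/48.8 + 17.1×0.5833 + 6 = 7.992 + 9.974 + 6 = 23.966 cmH2O.

24.0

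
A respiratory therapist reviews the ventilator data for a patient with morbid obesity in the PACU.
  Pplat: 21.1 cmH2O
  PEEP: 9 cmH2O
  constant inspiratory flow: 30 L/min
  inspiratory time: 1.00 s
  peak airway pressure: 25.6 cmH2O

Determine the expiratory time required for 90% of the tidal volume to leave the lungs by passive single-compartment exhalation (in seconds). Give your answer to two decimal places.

0.86

Flow: 30 L/min ÷ 60 = 0.5 L/s.
Vt = flow × Ti = 0.5 L/s × 1.00 s × 1000 mL/L = 500.0 mL.
R = (PIP − Pplat)/V̇ = (25.6 − 21.1) / 0.5 = 4.5/0.5 = 9.0 cmH2O·s/L.
C = Vt/(Pplat − PEEP) = 500.0 / (21.1 − 9) = 500.0/12.1 = 41.322 mL/cmH2O.
τ = R × C = 9.0 × 0.04132 L/cmH2O = 0.3719 s.
t = −τ·ln(1 − 0.90) = −0.3719·ln(0.1) = 0.8563 s.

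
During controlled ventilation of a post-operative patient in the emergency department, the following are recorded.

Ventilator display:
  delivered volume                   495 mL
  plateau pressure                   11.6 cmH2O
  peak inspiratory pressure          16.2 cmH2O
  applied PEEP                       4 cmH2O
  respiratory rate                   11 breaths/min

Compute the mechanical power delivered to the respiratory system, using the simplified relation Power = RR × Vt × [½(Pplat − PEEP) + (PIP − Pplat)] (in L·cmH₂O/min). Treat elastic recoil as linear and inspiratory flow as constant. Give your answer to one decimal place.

45.7

Per-breath work = Vt × [½(Pplat−PEEP) + (PIP−Pplat)] = 0.495 × [0.5×7.6 + 4.6] = 0.495 × 8.4 = 4.158 L·cmH2O.
Power = 11 × 4.158 = 45.738 L·cmH2O/min.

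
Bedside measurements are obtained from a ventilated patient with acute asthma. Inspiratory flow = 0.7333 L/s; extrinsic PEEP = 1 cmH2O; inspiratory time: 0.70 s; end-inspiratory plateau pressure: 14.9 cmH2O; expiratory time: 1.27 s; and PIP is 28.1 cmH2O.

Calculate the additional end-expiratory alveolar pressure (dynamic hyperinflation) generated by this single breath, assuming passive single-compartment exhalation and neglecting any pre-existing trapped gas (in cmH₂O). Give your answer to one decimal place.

Vt = flow × Ti = 0.7333 L/s × 0.70 s × 1000 mL/L = 513.31 mL.
R = (PIP − Pplat)/V̇ = (28.1 − 14.9) / 0.7333 = 13.2/0.7333 = 18.001 cmH2O·s/L.
C = Vt/(Pplat − PEEP) = 513.31 / (14.9 − 1) = 513.31/13.9 = 36.929 mL/cmH2O.
τ = R × C = 18.001 × 0.03693 L/cmH2O = 0.6648 s.
Fraction remaining = e^(−Te/τ) = e^(−1.27/0.6648) = 0.148; trapped volume = 513.31 × 0.148 = 75.97 mL.
Additional alveolar pressure from trapping ≈ V_trapped / C = 75.97 / 36.929 = 2.057 cmH2O.

2.1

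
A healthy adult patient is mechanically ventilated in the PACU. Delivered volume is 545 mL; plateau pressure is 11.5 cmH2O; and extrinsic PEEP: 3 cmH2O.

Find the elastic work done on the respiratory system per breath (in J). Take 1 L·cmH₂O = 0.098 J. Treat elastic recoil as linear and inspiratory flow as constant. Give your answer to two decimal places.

Elastic work ≈ ½ × (Pplat − PEEP) × Vt = 0.5 × (11.5 − 3) × 0.545 L = 0.5 × 8.5 × 0.545 = 2.316 L·cmH2O.
× 0.098 J/(L·cmH2O) → 0.227 J.

0.23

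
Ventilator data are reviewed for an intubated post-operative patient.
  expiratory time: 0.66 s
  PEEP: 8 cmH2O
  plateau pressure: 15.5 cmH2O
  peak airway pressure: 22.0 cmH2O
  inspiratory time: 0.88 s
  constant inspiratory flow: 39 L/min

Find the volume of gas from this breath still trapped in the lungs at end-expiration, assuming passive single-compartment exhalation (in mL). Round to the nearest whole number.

Flow: 39 L/min ÷ 60 = 0.65 L/s.
Vt = flow × Ti = 0.65 L/s × 0.88 s × 1000 mL/L = 572.0 mL.
R = (PIP − Pplat)/V̇ = (22.0 − 15.5) / 0.65 = 6.5/0.65 = 10.0 cmH2O·s/L.
C = Vt/(Pplat − PEEP) = 572.0 / (15.5 − 8) = 572.0/7.5 = 76.267 mL/cmH2O.
τ = R × C = 10.0 × 0.07627 L/cmH2O = 0.7627 s.
Fraction remaining = e^(−Te/τ) = e^(−0.66/0.7627) = 0.4209.
Trapped volume = 572.0 × 0.4209 = 240.75 mL.

241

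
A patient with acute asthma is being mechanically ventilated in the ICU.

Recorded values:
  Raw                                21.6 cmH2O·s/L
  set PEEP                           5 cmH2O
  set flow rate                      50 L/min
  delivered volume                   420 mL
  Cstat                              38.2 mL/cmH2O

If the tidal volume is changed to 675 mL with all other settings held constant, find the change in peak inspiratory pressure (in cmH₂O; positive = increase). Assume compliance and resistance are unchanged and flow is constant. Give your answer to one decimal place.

6.7

PIP = Vt/C + R·V̇ + PEEP (constant-flow equation of motion).
Only the elastic term changes: ΔPIP = ΔVt / C = (675 − 420) / 38.2 = 6.675 cmH2O.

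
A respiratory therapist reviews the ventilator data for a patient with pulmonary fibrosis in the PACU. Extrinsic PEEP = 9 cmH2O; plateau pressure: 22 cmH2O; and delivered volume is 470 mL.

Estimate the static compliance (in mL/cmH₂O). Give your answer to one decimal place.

36.2

Cstat = Vt / (Pplat − PEEP) = 470 / (22 − 9) = 470 / 13.0 = 36.154 mL/cmH2O.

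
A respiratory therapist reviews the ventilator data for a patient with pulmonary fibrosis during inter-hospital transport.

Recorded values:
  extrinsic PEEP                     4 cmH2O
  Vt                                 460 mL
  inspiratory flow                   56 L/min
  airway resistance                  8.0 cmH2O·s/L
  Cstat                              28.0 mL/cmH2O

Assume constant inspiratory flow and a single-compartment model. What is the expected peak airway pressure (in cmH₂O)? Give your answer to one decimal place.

27.9

Flow: 56 L/min ÷ 60 = 0.9333 L/s.
Equation of motion (constant flow): PIP = Vt/C + R·V̇ + PEEP.
PIP = 460/28.0 + 8.0×0.9333 + 4 = 16.429 + 7.466 + 4 = 27.895 cmH2O.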